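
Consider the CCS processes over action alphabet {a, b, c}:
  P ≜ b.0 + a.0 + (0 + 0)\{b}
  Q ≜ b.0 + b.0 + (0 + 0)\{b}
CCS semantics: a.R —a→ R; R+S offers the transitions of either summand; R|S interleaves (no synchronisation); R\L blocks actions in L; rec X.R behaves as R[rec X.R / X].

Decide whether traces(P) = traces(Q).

P's transition system — 2 states:
  p0 = b.0 + a.0 + (0 + 0)\{b} has moves =a=> p1, =b=> p1
  p1 = 0 has moves (no moves)
Q's transition system — 2 states:
  q0 = b.0 + b.0 + (0 + 0)\{b} has moves =b=> q1
  q1 = 0 has moves (no moves)
Executing a from P (initial set {p0}):
  [1] a ⇒ {p1}
  ✓ P
Executing a from Q (initial set {q0}):
  [1] a ⇒ ∅  — Q cannot continue

NO — witness ⟨a⟩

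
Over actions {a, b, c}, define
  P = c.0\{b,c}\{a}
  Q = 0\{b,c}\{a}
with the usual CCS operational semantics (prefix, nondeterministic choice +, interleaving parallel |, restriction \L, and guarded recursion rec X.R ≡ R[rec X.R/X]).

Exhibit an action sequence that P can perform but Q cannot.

c

P's transition system — 2 states:
  m0 = c.0\{b,c}\{a} :: —c→ m1
  m1 = 0\{b,c}\{a} :: deadlocked
Q's transition system — 1 states:
  n0 = 0\{b,c}\{a} :: deadlocked
Trace ⟨c⟩ through P, begin at {m0}:
  step 1 (c): {m1}
  — P admits the full trace.
Trace ⟨c⟩ through Q, begin at {n0}:
  step 1 (c): no successor for Q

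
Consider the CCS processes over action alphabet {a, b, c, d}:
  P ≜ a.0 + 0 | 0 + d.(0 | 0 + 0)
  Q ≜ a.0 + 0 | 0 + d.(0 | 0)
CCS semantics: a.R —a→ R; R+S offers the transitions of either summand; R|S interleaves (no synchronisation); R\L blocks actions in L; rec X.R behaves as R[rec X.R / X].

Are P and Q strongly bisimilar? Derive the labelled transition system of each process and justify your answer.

YES

P's transition system — 3 states:
  p0 = a.0 + 0 | 0 + d.(0 | 0 + 0) → =a=> p1, =d=> p2
  p1 = 0 → (no moves)
  p2 = 0 | 0 + 0 → (no moves)
Q's transition system — 3 states:
  q0 = a.0 + 0 | 0 + d.(0 | 0) → =a=> q1, =d=> q2
  q1 = 0 → (no moves)
  q2 = 0 | 0 → (no moves)
Partition-refinement fixed point:
  B0 = {p0, q0}
  B1 = {p1, p2, q1, q2}
p0 ∈ B0, q0 ∈ B0 → same block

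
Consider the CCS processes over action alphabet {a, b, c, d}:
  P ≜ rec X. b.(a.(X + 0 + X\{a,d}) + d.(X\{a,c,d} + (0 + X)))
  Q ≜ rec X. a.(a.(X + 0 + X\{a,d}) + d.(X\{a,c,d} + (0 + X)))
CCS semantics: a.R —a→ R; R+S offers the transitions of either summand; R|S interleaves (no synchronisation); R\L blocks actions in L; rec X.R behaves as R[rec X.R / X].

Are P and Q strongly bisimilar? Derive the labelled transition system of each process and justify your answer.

LTS(P): 6 reachable states
  u0 = rec X. b.(a.(X + 0 + X\{a,d}) + d.(X\{a,c,d} + (0 + X))) | -b-> u1
  u1 = a.((rec X. b.(a.(X + 0 + X\{a,d}) + d.(X\{a,c,d} + (0 + X)))) + 0 + (rec X. b.(a.(X + 0 + X\{a,d}) + d.(X\{a,c,d} + (0 + X))))\{a,d}) + d.((rec X. b.(a.(X + 0 + X\{a,d}) + d.(X\{a,c,d} + (0 + X))))\{a,c,d} + (0 + (rec X. b.(a.(X + 0 + X\{a,d}) + d.(X\{a,c,d} + (0 + X)))))) | -a-> u2, -d-> u3
  u2 = (rec X. b.(a.(X + 0 + X\{a,d}) + d.(X\{a,c,d} + (0 + X)))) + 0 + (rec X. b.(a.(X + 0 + X\{a,d}) + d.(X\{a,c,d} + (0 + X))))\{a,d} | -b-> u1, -b-> u4
  u3 = (rec X. b.(a.(X + 0 + X\{a,d}) + d.(X\{a,c,d} + (0 + X))))\{a,c,d} + (0 + (rec X. b.(a.(X + 0 + X\{a,d}) + d.(X\{a,c,d} + (0 + X))))) | -b-> u1, -b-> u5
  u4 = (a.((rec X. b.(a.(X + 0 + X\{a,d}) + d.(X\{a,c,d} + (0 + X)))) + 0 + (rec X. b.(a.(X + 0 + X\{a,d}) + d.(X\{a,c,d} + (0 + X))))\{a,d}) + d.((rec X. b.(a.(X + 0 + X\{a,d}) + d.(X\{a,c,d} + (0 + X))))\{a,c,d} + (0 + (rec X. b.(a.(X + 0 + X\{a,d}) + d.(X\{a,c,d} + (0 + X)))))))\{a,d} | deadlocked
  u5 = (a.((rec X. b.(a.(X + 0 + X\{a,d}) + d.(X\{a,c,d} + (0 + X)))) + 0 + (rec X. b.(a.(X + 0 + X\{a,d}) + d.(X\{a,c,d} + (0 + X))))\{a,d}) + d.((rec X. b.(a.(X + 0 + X\{a,d}) + d.(X\{a,c,d} + (0 + X))))\{a,c,d} + (0 + (rec X. b.(a.(X + 0 + X\{a,d}) + d.(X\{a,c,d} + (0 + X)))))))\{a,c,d} | deadlocked
LTS(Q): 4 reachable states
  v0 = rec X. a.(a.(X + 0 + X\{a,d}) + d.(X\{a,c,d} + (0 + X))) | -a-> v1
  v1 = a.((rec X. a.(a.(X + 0 + X\{a,d}) + d.(X\{a,c,d} + (0 + X)))) + 0 + (rec X. a.(a.(X + 0 + X\{a,d}) + d.(X\{a,c,d} + (0 + X))))\{a,d}) + d.((rec X. a.(a.(X + 0 + X\{a,d}) + d.(X\{a,c,d} + (0 + X))))\{a,c,d} + (0 + (rec X. a.(a.(X + 0 + X\{a,d}) + d.(X\{a,c,d} + (0 + X)))))) | -a-> v2, -d-> v3
  v2 = (rec X. a.(a.(X + 0 + X\{a,d}) + d.(X\{a,c,d} + (0 + X)))) + 0 + (rec X. a.(a.(X + 0 + X\{a,d}) + d.(X\{a,c,d} + (0 + X))))\{a,d} | -a-> v1
  v3 = (rec X. a.(a.(X + 0 + X\{a,d}) + d.(X\{a,c,d} + (0 + X))))\{a,c,d} + (0 + (rec X. a.(a.(X + 0 + X\{a,d}) + d.(X\{a,c,d} + (0 + X))))) | -a-> v1
Coarsest stable partition (strong bisimilarity classes):
  B0 = {u0}
  B1 = {u1}
  B2 = {u2, u3}
  B3 = {u4, u5}
  B4 = {v0, v2, v3}
  B5 = {v1}
u0 ∈ B0, v0 ∈ B4 → different blocks

P ≁ Q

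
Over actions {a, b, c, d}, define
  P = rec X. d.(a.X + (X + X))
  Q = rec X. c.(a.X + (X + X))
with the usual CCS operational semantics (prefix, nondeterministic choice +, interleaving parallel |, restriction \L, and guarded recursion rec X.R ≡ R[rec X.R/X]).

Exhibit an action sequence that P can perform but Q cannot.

d

Reachable graph of P (2 states):
  p0 = rec X. d.(a.X + (X + X)) has moves =d=> p1
  p1 = a.(rec X. d.(a.X + (X + X))) + ((rec X. d.(a.X + (X + X))) + (rec X. d.(a.X + (X + X)))) has moves =a=> p0, =d=> p1
Reachable graph of Q (2 states):
  q0 = rec X. c.(a.X + (X + X)) has moves =c=> q1
  q1 = a.(rec X. c.(a.X + (X + X))) + ((rec X. c.(a.X + (X + X))) + (rec X. c.(a.X + (X + X)))) has moves =a=> q0, =c=> q1
Executing d from P (initial set {p0}):
  after d @ step 1: {p1}
  — P admits the full trace.
Executing d from Q (initial set {q0}):
  after d @ step 1: ∅ (Q stuck)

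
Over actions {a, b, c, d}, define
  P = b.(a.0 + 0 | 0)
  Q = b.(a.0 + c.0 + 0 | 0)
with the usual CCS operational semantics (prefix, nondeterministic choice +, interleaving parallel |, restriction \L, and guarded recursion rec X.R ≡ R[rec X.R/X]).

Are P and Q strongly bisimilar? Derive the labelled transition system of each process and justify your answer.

Reachable graph of P (3 states):
  u0 = b.(a.0 + 0 | 0) :: ··b··> u1
  u1 = a.0 + 0 | 0 :: ··a··> u2
  u2 = 0 :: ∅
Reachable graph of Q (3 states):
  v0 = b.(a.0 + c.0 + 0 | 0) :: ··b··> v1
  v1 = a.0 + c.0 + 0 | 0 :: ··a··> v2, ··c··> v2
  v2 = 0 :: ∅
Partition-refinement fixed point:
  B0 = {u0}
  B1 = {u1}
  B2 = {u2, v2}
  B3 = {v0}
  B4 = {v1}
u0 ∈ B0, v0 ∈ B3 → different blocks

NO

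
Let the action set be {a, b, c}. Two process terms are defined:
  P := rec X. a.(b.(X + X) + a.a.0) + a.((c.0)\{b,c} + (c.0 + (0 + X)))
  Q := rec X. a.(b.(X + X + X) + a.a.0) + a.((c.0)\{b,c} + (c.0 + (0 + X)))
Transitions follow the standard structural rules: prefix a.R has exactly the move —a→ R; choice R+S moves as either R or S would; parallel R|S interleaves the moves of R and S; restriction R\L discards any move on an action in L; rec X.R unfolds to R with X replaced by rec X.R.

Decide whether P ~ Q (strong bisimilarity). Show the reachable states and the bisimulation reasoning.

bisimilar

LTS(P): 6 reachable states
  m0 = rec X. a.(b.(X + X) + a.a.0) + a.((c.0)\{b,c} + (c.0 + (0 + X))) ⊢ —a→ m1, —a→ m2
  m1 = (c.0)\{b,c} + (c.0 + (0 + (rec X. a.(b.(X + X) + a.a.0) + a.((c.0)\{b,c} + (c.0 + (0 + X)))))) ⊢ —a→ m1, —a→ m2, —c→ m3
  m2 = b.((rec X. a.(b.(X + X) + a.a.0) + a.((c.0)\{b,c} + (c.0 + (0 + X)))) + (rec X. a.(b.(X + X) + a.a.0) + a.((c.0)\{b,c} + (c.0 + (0 + X))))) + a.a.0 ⊢ —a→ m4, —b→ m5
  m3 = 0 ⊢ deadlocked
  m4 = a.0 ⊢ —a→ m3
  m5 = (rec X. a.(b.(X + X) + a.a.0) + a.((c.0)\{b,c} + (c.0 + (0 + X)))) + (rec X. a.(b.(X + X) + a.a.0) + a.((c.0)\{b,c} + (c.0 + (0 + X)))) ⊢ —a→ m1, —a→ m2
LTS(Q): 6 reachable states
  n0 = rec X. a.(b.(X + X + X) + a.a.0) + a.((c.0)\{b,c} + (c.0 + (0 + X))) ⊢ —a→ n1, —a→ n2
  n1 = (c.0)\{b,c} + (c.0 + (0 + (rec X. a.(b.(X + X + X) + a.a.0) + a.((c.0)\{b,c} + (c.0 + (0 + X)))))) ⊢ —a→ n1, —a→ n2, —c→ n3
  n2 = b.((rec X. a.(b.(X + X + X) + a.a.0) + a.((c.0)\{b,c} + (c.0 + (0 + X)))) + (rec X. a.(b.(X + X + X) + a.a.0) + a.((c.0)\{b,c} + (c.0 + (0 + X)))) + (rec X. a.(b.(X + X + X) + a.a.0) + a.((c.0)\{b,c} + (c.0 + (0 + X))))) + a.a.0 ⊢ —a→ n4, —b→ n5
  n3 = 0 ⊢ deadlocked
  n4 = a.0 ⊢ —a→ n3
  n5 = (rec X. a.(b.(X + X + X) + a.a.0) + a.((c.0)\{b,c} + (c.0 + (0 + X)))) + (rec X. a.(b.(X + X + X) + a.a.0) + a.((c.0)\{b,c} + (c.0 + (0 + X)))) + (rec X. a.(b.(X + X + X) + a.a.0) + a.((c.0)\{b,c} + (c.0 + (0 + X)))) ⊢ —a→ n1, —a→ n2
Bisimilarity quotient blocks:
  B0 = {m0, m5, n0, n5}
  B1 = {m1, n1}
  B2 = {m2, n2}
  B3 = {m4, n4}
  B4 = {m3, n3}
m0 ∈ B0, n0 ∈ B0 → same block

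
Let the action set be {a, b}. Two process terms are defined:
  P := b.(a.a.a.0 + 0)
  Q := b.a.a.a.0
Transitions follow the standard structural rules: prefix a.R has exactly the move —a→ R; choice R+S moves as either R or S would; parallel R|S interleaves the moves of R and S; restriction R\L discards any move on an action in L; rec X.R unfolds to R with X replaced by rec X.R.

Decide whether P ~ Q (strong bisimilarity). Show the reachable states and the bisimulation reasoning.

P's transition system — 5 states:
  s0 = b.(a.a.a.0 + 0) | —b→ s1
  s1 = a.a.a.0 + 0 | —a→ s2
  s2 = a.a.0 | —a→ s3
  s3 = a.0 | —a→ s4
  s4 = 0 | stopped
Q's transition system — 5 states:
  t0 = b.a.a.a.0 | —b→ t1
  t1 = a.a.a.0 | —a→ t2
  t2 = a.a.0 | —a→ t3
  t3 = a.0 | —a→ t4
  t4 = 0 | stopped
Coarsest stable partition (strong bisimilarity classes):
  B0 = {s0, t0}
  B1 = {s1, t1}
  B2 = {s2, t2}
  B3 = {s3, t3}
  B4 = {s4, t4}
s0 ∈ B0, t0 ∈ B0 → same block

P ~ Q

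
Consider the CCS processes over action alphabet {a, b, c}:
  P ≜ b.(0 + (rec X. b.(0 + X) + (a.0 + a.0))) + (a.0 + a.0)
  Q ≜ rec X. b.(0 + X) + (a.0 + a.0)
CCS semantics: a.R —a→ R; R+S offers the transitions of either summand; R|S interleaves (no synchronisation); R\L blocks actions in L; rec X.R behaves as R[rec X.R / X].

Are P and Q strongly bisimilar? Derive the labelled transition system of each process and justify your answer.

Reachable graph of P (3 states):
  u0 = b.(0 + (rec X. b.(0 + X) + (a.0 + a.0))) + (a.0 + a.0) has moves =a=> u1, =b=> u2
  u1 = 0 has moves ·
  u2 = 0 + (rec X. b.(0 + X) + (a.0 + a.0)) has moves =a=> u1, =b=> u2
Reachable graph of Q (3 states):
  v0 = rec X. b.(0 + X) + (a.0 + a.0) has moves =a=> v1, =b=> v2
  v1 = 0 has moves ·
  v2 = 0 + (rec X. b.(0 + X) + (a.0 + a.0)) has moves =a=> v1, =b=> v2
Coarsest stable partition (strong bisimilarity classes):
  B0 = {u0, u2, v0, v2}
  B1 = {u1, v1}
u0 ∈ B0, v0 ∈ B0 → same block

P ~ Q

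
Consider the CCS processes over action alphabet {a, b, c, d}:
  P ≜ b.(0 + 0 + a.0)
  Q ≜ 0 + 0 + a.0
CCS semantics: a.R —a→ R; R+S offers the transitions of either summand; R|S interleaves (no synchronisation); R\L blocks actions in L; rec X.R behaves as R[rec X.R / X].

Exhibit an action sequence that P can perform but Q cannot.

b

Reachable graph of P (3 states):
  u0 = b.(0 + 0 + a.0) has moves =b=> u1
  u1 = 0 + 0 + a.0 has moves =a=> u2
  u2 = 0 has moves deadlocked
Reachable graph of Q (2 states):
  v0 = 0 + 0 + a.0 has moves =a=> v1
  v1 = 0 has moves deadlocked
Run σ = ⟨b⟩ on P: start {u0}
  after b @ step 1: {u1}
  P completes σ.
Run σ = ⟨b⟩ on Q: start {v0}
  after b @ step 1: no successor for Q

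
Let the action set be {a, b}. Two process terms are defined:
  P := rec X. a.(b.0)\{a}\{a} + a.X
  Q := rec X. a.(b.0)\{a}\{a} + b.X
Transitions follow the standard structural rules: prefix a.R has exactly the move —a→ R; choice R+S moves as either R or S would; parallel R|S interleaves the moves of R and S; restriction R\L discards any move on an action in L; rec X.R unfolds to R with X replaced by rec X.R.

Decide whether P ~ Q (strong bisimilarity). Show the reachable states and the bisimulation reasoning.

not bisimilar

Reachable graph of P (3 states):
  m0 = rec X. a.(b.0)\{a}\{a} + a.X :: --a--▸ m0, --a--▸ m1
  m1 = (b.0)\{a}\{a} :: --b--▸ m2
  m2 = 0\{a}\{a} :: ·
Reachable graph of Q (3 states):
  n0 = rec X. a.(b.0)\{a}\{a} + b.X :: --a--▸ n1, --b--▸ n0
  n1 = (b.0)\{a}\{a} :: --b--▸ n2
  n2 = 0\{a}\{a} :: ·
Coarsest stable partition (strong bisimilarity classes):
  B0 = {m0}
  B1 = {m1, n1}
  B2 = {m2, n2}
  B3 = {n0}
m0 ∈ B0, n0 ∈ B3 → different blocks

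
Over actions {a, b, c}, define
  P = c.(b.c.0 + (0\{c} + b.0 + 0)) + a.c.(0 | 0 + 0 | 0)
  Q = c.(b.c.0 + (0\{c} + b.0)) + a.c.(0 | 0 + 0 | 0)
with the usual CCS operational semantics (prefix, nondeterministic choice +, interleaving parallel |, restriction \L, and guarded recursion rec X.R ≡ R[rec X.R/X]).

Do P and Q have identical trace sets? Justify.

YES

LTS(P): 6 reachable states
  u0 = c.(b.c.0 + (0\{c} + b.0 + 0)) + a.c.(0 | 0 + 0 | 0) :: =a=> u1, =c=> u2
  u1 = c.(0 | 0 + 0 | 0) :: =c=> u3
  u2 = b.c.0 + (0\{c} + b.0 + 0) :: =b=> u4, =b=> u5
  u3 = 0 | 0 + 0 | 0 :: stopped
  u4 = 0 :: stopped
  u5 = c.0 :: =c=> u4
LTS(Q): 6 reachable states
  v0 = c.(b.c.0 + (0\{c} + b.0)) + a.c.(0 | 0 + 0 | 0) :: =a=> v1, =c=> v2
  v1 = c.(0 | 0 + 0 | 0) :: =c=> v3
  v2 = b.c.0 + (0\{c} + b.0) :: =b=> v4, =b=> v5
  v3 = 0 | 0 + 0 | 0 :: stopped
  v4 = 0 :: stopped
  v5 = c.0 :: =c=> v4
Coarsest stable partition (strong bisimilarity classes):
  B0 = {u0, v0}
  B1 = {u1, u5, v1, v5}
  B2 = {u3, u4, v3, v4}
  B3 = {u2, v2}
u0 ∈ B0, v0 ∈ B0 → same block
Bisimilar ⇒ trace-equivalent.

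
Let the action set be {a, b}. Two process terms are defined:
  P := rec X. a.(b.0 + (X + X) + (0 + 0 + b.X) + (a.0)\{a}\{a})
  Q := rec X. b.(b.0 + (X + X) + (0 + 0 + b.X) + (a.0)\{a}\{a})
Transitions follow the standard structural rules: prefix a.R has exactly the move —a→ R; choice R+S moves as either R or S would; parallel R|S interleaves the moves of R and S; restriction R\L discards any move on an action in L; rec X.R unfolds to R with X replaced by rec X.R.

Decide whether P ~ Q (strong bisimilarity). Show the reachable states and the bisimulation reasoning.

Reachable graph of P (3 states):
  p0 = rec X. a.(b.0 + (X + X) + (0 + 0 + b.X) + (a.0)\{a}\{a}) | =a=> p1
  p1 = b.0 + ((rec X. a.(b.0 + (X + X) + (0 + 0 + b.X) + (a.0)\{a}\{a})) + (rec X. a.(b.0 + (X + X) + (0 + 0 + b.X) + (a.0)\{a}\{a}))) + (0 + 0 + b.(rec X. a.(b.0 + (X + X) + (0 + 0 + b.X) + (a.0)\{a}\{a}))) + (a.0)\{a}\{a} | =a=> p1, =b=> p0, =b=> p2
  p2 = 0 | deadlocked
Reachable graph of Q (3 states):
  q0 = rec X. b.(b.0 + (X + X) + (0 + 0 + b.X) + (a.0)\{a}\{a}) | =b=> q1
  q1 = b.0 + ((rec X. b.(b.0 + (X + X) + (0 + 0 + b.X) + (a.0)\{a}\{a})) + (rec X. b.(b.0 + (X + X) + (0 + 0 + b.X) + (a.0)\{a}\{a}))) + (0 + 0 + b.(rec X. b.(b.0 + (X + X) + (0 + 0 + b.X) + (a.0)\{a}\{a}))) + (a.0)\{a}\{a} | =b=> q0, =b=> q1, =b=> q2
  q2 = 0 | deadlocked
Bisimilarity quotient blocks:
  B0 = {p0}
  B1 = {p1}
  B2 = {p2, q2}
  B3 = {q0}
  B4 = {q1}
p0 ∈ B0, q0 ∈ B3 → different blocks

not bisimilar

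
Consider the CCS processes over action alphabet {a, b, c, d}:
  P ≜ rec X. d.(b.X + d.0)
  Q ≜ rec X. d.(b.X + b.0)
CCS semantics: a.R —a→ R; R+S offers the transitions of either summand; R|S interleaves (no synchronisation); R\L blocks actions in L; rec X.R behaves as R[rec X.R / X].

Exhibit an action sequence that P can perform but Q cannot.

dd

Reachable graph of P (3 states):
  s0 = rec X. d.(b.X + d.0) :: —d→ s1
  s1 = b.(rec X. d.(b.X + d.0)) + d.0 :: —b→ s0, —d→ s2
  s2 = 0 :: (no moves)
Reachable graph of Q (3 states):
  t0 = rec X. d.(b.X + b.0) :: —d→ t1
  t1 = b.(rec X. d.(b.X + b.0)) + b.0 :: —b→ t0, —b→ t2
  t2 = 0 :: (no moves)
Run σ = ⟨dd⟩ on P: start {s0}
  after d @ step 1: {s1}
  after d @ step 2: {s2}
  P completes σ.
Run σ = ⟨dd⟩ on Q: start {t0}
  after d @ step 1: {t1}
  after d @ step 2: ∅ (Q stuck)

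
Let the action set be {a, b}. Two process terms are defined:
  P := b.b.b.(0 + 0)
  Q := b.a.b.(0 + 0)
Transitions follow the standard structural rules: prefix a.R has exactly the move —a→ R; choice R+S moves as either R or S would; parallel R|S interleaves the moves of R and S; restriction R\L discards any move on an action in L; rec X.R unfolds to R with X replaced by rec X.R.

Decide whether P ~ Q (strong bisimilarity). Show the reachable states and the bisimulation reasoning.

P ≁ Q

P's transition system — 4 states:
  u0 = b.b.b.(0 + 0) has moves =b=> u1
  u1 = b.b.(0 + 0) has moves =b=> u2
  u2 = b.(0 + 0) has moves =b=> u3
  u3 = 0 + 0 has moves deadlocked
Q's transition system — 4 states:
  v0 = b.a.b.(0 + 0) has moves =b=> v1
  v1 = a.b.(0 + 0) has moves =a=> v2
  v2 = b.(0 + 0) has moves =b=> v3
  v3 = 0 + 0 has moves deadlocked
Coarsest stable partition (strong bisimilarity classes):
  B0 = {u0}
  B1 = {u1}
  B2 = {u2, v2}
  B3 = {u3, v3}
  B4 = {v0}
  B5 = {v1}
u0 ∈ B0, v0 ∈ B4 → different blocks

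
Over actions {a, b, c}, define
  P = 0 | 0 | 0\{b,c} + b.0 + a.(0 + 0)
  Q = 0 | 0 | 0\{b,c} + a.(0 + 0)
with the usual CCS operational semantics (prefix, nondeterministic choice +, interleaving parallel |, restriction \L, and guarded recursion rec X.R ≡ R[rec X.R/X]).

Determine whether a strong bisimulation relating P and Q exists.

LTS(P): 3 reachable states
  p0 = 0 | 0 | 0\{b,c} + b.0 + a.(0 + 0) → ··a··> p1, ··b··> p2
  p1 = 0 + 0 → stopped
  p2 = 0 → stopped
LTS(Q): 2 reachable states
  q0 = 0 | 0 | 0\{b,c} + a.(0 + 0) → ··a··> q1
  q1 = 0 + 0 → stopped
Bisimilarity quotient blocks:
  B0 = {p0}
  B1 = {p1, p2, q1}
  B2 = {q0}
p0 ∈ B0, q0 ∈ B2 → different blocks

NO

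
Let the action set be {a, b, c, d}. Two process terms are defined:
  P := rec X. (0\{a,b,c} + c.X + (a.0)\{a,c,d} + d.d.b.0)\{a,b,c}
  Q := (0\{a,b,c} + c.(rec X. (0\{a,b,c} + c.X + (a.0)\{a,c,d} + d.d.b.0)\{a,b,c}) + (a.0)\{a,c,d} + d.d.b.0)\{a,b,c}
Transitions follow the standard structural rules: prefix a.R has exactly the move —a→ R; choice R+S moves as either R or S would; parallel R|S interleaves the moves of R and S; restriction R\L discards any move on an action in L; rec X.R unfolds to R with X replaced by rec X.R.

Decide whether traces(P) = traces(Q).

traces(P) = traces(Q)

LTS(P): 3 reachable states
  p0 = rec X. (0\{a,b,c} + c.X + (a.0)\{a,c,d} + d.d.b.0)\{a,b,c} ⊢ —d→ p1
  p1 = (d.b.0)\{a,b,c} ⊢ —d→ p2
  p2 = (b.0)\{a,b,c} ⊢ ∅
LTS(Q): 3 reachable states
  q0 = (0\{a,b,c} + c.(rec X. (0\{a,b,c} + c.X + (a.0)\{a,c,d} + d.d.b.0)\{a,b,c}) + (a.0)\{a,c,d} + d.d.b.0)\{a,b,c} ⊢ —d→ q1
  q1 = (d.b.0)\{a,b,c} ⊢ —d→ q2
  q2 = (b.0)\{a,b,c} ⊢ ∅
Bisimilarity quotient blocks:
  B0 = {p0, q0}
  B1 = {p1, q1}
  B2 = {p2, q2}
p0 ∈ B0, q0 ∈ B0 → same block
Bisimilar ⇒ trace-equivalent.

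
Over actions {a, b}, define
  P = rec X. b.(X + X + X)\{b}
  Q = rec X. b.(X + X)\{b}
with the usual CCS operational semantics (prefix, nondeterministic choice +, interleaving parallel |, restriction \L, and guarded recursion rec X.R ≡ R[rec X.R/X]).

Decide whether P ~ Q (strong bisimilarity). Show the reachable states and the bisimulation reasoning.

P's transition system — 2 states:
  m0 = rec X. b.(X + X + X)\{b} has moves =b=> m1
  m1 = ((rec X. b.(X + X + X)\{b}) + (rec X. b.(X + X + X)\{b}) + (rec X. b.(X + X + X)\{b}))\{b} has moves ·
Q's transition system — 2 states:
  n0 = rec X. b.(X + X)\{b} has moves =b=> n1
  n1 = ((rec X. b.(X + X)\{b}) + (rec X. b.(X + X)\{b}))\{b} has moves ·
Partition-refinement fixed point:
  B0 = {m0, n0}
  B1 = {m1, n1}
m0 ∈ B0, n0 ∈ B0 → same block

P ~ Q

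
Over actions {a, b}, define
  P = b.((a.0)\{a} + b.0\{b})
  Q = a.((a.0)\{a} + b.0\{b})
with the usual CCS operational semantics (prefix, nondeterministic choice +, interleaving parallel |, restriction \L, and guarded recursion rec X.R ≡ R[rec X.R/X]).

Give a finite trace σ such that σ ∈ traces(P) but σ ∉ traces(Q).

Reachable graph of P (3 states):
  s0 = b.((a.0)\{a} + b.0\{b}) :: ··b··> s1
  s1 = (a.0)\{a} + b.0\{b} :: ··b··> s2
  s2 = 0\{b} :: ·
Reachable graph of Q (3 states):
  t0 = a.((a.0)\{a} + b.0\{b}) :: ··a··> t1
  t1 = (a.0)\{a} + b.0\{b} :: ··b··> t2
  t2 = 0\{b} :: ·
Executing b from P (initial set {s0}):
  step 1 (b): {s1}
  — P admits the full trace.
Executing b from Q (initial set {t0}):
  step 1 (b): no successor for Q

b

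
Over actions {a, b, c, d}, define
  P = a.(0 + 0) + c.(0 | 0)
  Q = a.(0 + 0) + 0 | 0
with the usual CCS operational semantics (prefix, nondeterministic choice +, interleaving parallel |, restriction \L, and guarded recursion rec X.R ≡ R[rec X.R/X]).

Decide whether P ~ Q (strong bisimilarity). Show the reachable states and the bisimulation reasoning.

Reachable graph of P (3 states):
  s0 = a.(0 + 0) + c.(0 | 0) :: =a=> s1, =c=> s2
  s1 = 0 + 0 :: deadlocked
  s2 = 0 | 0 :: deadlocked
Reachable graph of Q (2 states):
  t0 = a.(0 + 0) + 0 | 0 :: =a=> t1
  t1 = 0 + 0 :: deadlocked
Coarsest stable partition (strong bisimilarity classes):
  B0 = {s0}
  B1 = {s1, s2, t1}
  B2 = {t0}
s0 ∈ B0, t0 ∈ B2 → different blocks

not bisimilar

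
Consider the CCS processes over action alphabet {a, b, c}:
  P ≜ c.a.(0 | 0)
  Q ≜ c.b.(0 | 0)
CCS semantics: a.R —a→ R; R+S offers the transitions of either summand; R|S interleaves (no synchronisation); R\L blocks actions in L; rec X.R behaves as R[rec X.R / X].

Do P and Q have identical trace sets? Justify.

LTS(P): 3 reachable states
  u0 = c.a.(0 | 0) ⊢ =c=> u1
  u1 = a.(0 | 0) ⊢ =a=> u2
  u2 = 0 | 0 ⊢ ·
LTS(Q): 3 reachable states
  v0 = c.b.(0 | 0) ⊢ =c=> v1
  v1 = b.(0 | 0) ⊢ =b=> v2
  v2 = 0 | 0 ⊢ ·
Trace ⟨ca⟩ through P, begin at {u0}:
  after c @ step 1: {u1}
  after a @ step 2: {u2}
  ✓ P
Trace ⟨ca⟩ through Q, begin at {v0}:
  after c @ step 1: {v1}
  after a @ step 2: no successor for Q

trace-distinct — witness ⟨ca⟩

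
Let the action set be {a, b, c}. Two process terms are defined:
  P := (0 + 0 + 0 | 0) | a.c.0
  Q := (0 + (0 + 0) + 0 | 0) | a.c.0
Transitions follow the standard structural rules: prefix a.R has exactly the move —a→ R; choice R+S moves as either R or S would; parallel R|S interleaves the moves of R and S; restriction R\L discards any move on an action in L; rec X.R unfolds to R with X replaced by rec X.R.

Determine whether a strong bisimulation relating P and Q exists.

Reachable graph of P (3 states):
  p0 = (0 + 0 + 0 | 0) | a.c.0 | -a-> p1
  p1 = (0 + 0 + 0 | 0) | c.0 | -c-> p2
  p2 = (0 + 0 + 0 | 0) | 0 | (no moves)
Reachable graph of Q (3 states):
  q0 = (0 + (0 + 0) + 0 | 0) | a.c.0 | -a-> q1
  q1 = (0 + (0 + 0) + 0 | 0) | c.0 | -c-> q2
  q2 = (0 + (0 + 0) + 0 | 0) | 0 | (no moves)
Partition-refinement fixed point:
  B0 = {p0, q0}
  B1 = {p1, q1}
  B2 = {p2, q2}
p0 ∈ B0, q0 ∈ B0 → same block

YES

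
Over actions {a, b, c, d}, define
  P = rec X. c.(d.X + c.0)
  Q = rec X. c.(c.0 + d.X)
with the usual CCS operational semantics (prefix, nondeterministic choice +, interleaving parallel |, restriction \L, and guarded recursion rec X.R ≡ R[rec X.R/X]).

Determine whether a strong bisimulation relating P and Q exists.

bisimilar

LTS(P): 3 reachable states
  p0 = rec X. c.(d.X + c.0) ⊢ =c=> p1
  p1 = d.(rec X. c.(d.X + c.0)) + c.0 ⊢ =c=> p2, =d=> p0
  p2 = 0 ⊢ stopped
LTS(Q): 3 reachable states
  q0 = rec X. c.(c.0 + d.X) ⊢ =c=> q1
  q1 = c.0 + d.(rec X. c.(c.0 + d.X)) ⊢ =c=> q2, =d=> q0
  q2 = 0 ⊢ stopped
Bisimilarity quotient blocks:
  B0 = {p0, q0}
  B1 = {p1, q1}
  B2 = {p2, q2}
p0 ∈ B0, q0 ∈ B0 → same block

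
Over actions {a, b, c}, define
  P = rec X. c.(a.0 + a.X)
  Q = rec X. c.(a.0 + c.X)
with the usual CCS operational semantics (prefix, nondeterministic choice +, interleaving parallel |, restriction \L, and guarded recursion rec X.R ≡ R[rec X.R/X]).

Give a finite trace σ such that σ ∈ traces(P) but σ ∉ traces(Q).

P's transition system — 3 states:
  s0 = rec X. c.(a.0 + a.X) has moves —c→ s1
  s1 = a.0 + a.(rec X. c.(a.0 + a.X)) has moves —a→ s0, —a→ s2
  s2 = 0 has moves ∅
Q's transition system — 3 states:
  t0 = rec X. c.(a.0 + c.X) has moves —c→ t1
  t1 = a.0 + c.(rec X. c.(a.0 + c.X)) has moves —a→ t2, —c→ t0
  t2 = 0 has moves ∅
Executing cac from P (initial set {s0}):
  step 1 (c): {s1}
  step 2 (a): {s0, s2}
  step 3 (c): {s1}
  ✓ P
Executing cac from Q (initial set {t0}):
  step 1 (c): {t1}
  step 2 (a): {t2}
  step 3 (c): ∅  — Q cannot continue

cac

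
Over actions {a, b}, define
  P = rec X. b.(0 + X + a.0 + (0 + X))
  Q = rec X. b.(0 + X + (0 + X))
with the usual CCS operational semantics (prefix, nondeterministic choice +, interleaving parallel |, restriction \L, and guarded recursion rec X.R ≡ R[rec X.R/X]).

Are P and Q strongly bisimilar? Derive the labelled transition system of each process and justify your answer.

NO

Reachable graph of P (3 states):
  u0 = rec X. b.(0 + X + a.0 + (0 + X)) ⊢ -b-> u1
  u1 = 0 + (rec X. b.(0 + X + a.0 + (0 + X))) + a.0 + (0 + (rec X. b.(0 + X + a.0 + (0 + X)))) ⊢ -a-> u2, -b-> u1
  u2 = 0 ⊢ stopped
Reachable graph of Q (2 states):
  v0 = rec X. b.(0 + X + (0 + X)) ⊢ -b-> v1
  v1 = 0 + (rec X. b.(0 + X + (0 + X))) + (0 + (rec X. b.(0 + X + (0 + X)))) ⊢ -b-> v1
Partition-refinement fixed point:
  B0 = {u0}
  B1 = {u1}
  B2 = {u2}
  B3 = {v0, v1}
u0 ∈ B0, v0 ∈ B3 → different blocks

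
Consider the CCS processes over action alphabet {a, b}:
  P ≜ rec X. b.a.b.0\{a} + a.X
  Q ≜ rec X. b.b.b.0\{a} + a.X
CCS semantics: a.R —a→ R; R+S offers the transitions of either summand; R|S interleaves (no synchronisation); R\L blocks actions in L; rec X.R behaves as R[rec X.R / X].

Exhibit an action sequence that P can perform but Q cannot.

ba

P's transition system — 4 states:
  m0 = rec X. b.a.b.0\{a} + a.X → —a→ m0, —b→ m1
  m1 = a.b.0\{a} → —a→ m2
  m2 = b.0\{a} → —b→ m3
  m3 = 0\{a} → deadlocked
Q's transition system — 4 states:
  n0 = rec X. b.b.b.0\{a} + a.X → —a→ n0, —b→ n1
  n1 = b.b.0\{a} → —b→ n2
  n2 = b.0\{a} → —b→ n3
  n3 = 0\{a} → deadlocked
Run σ = ⟨ba⟩ on P: start {m0}
  step 1 (b): {m1}
  step 2 (a): {m2}
  ✓ P
Run σ = ⟨ba⟩ on Q: start {n0}
  step 1 (b): {n1}
  step 2 (a): no successor for Q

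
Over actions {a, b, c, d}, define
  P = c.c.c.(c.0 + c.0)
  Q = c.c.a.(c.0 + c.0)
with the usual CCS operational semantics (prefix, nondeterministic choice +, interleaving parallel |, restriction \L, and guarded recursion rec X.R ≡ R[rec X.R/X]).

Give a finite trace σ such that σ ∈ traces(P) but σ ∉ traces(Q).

ccc

Reachable graph of P (5 states):
  s0 = c.c.c.(c.0 + c.0) ⊢ -c-> s1
  s1 = c.c.(c.0 + c.0) ⊢ -c-> s2
  s2 = c.(c.0 + c.0) ⊢ -c-> s3
  s3 = c.0 + c.0 ⊢ -c-> s4
  s4 = 0 ⊢ (no moves)
Reachable graph of Q (5 states):
  t0 = c.c.a.(c.0 + c.0) ⊢ -c-> t1
  t1 = c.a.(c.0 + c.0) ⊢ -c-> t2
  t2 = a.(c.0 + c.0) ⊢ -a-> t3
  t3 = c.0 + c.0 ⊢ -c-> t4
  t4 = 0 ⊢ (no moves)
Executing ccc from P (initial set {s0}):
  step 1 (c): {s1}
  step 2 (c): {s2}
  step 3 (c): {s3}
  — P admits the full trace.
Executing ccc from Q (initial set {t0}):
  step 1 (c): {t1}
  step 2 (c): {t2}
  step 3 (c): ∅ (Q stuck)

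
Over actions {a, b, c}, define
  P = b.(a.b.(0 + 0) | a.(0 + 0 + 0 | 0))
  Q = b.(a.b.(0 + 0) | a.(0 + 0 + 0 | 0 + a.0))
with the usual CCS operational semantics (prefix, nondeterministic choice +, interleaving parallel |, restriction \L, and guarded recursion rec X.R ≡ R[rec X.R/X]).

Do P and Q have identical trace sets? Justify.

LTS(P): 7 reachable states
  m0 = b.(a.b.(0 + 0) | a.(0 + 0 + 0 | 0)) :: -b-> m1
  m1 = a.b.(0 + 0) | a.(0 + 0 + 0 | 0) :: -a-> m2, -a-> m3
  m2 = a.b.(0 + 0) | (0 + 0 + 0 | 0) :: -a-> m4
  m3 = b.(0 + 0) | a.(0 + 0 + 0 | 0) :: -a-> m4, -b-> m5
  m4 = b.(0 + 0) | (0 + 0 + 0 | 0) :: -b-> m6
  m5 = (0 + 0) | a.(0 + 0 + 0 | 0) :: -a-> m6
  m6 = (0 + 0) | (0 + 0 + 0 | 0) :: stopped
LTS(Q): 10 reachable states
  n0 = b.(a.b.(0 + 0) | a.(0 + 0 + 0 | 0 + a.0)) :: -b-> n1
  n1 = a.b.(0 + 0) | a.(0 + 0 + 0 | 0 + a.0) :: -a-> n2, -a-> n3
  n2 = a.b.(0 + 0) | (0 + 0 + 0 | 0 + a.0) :: -a-> n4, -a-> n5
  n3 = b.(0 + 0) | a.(0 + 0 + 0 | 0 + a.0) :: -a-> n5, -b-> n6
  n4 = a.b.(0 + 0) | 0 :: -a-> n7
  n5 = b.(0 + 0) | (0 + 0 + 0 | 0 + a.0) :: -a-> n7, -b-> n8
  n6 = (0 + 0) | a.(0 + 0 + 0 | 0 + a.0) :: -a-> n8
  n7 = b.(0 + 0) | 0 :: -b-> n9
  n8 = (0 + 0) | (0 + 0 + 0 | 0 + a.0) :: -a-> n9
  n9 = (0 + 0) | 0 :: stopped
Trace ⟨baaa⟩ through Q, begin at {n0}:
  after b @ step 1: {n1}
  after a @ step 2: {n2, n3}
  after a @ step 3: {n4, n5}
  after a @ step 4: {n7}
  Q completes σ.
Trace ⟨baaa⟩ through P, begin at {m0}:
  after b @ step 1: {m1}
  after a @ step 2: {m2, m3}
  after a @ step 3: {m4}
  after a @ step 4: ∅ (P stuck)

trace-distinct — witness ⟨baaa⟩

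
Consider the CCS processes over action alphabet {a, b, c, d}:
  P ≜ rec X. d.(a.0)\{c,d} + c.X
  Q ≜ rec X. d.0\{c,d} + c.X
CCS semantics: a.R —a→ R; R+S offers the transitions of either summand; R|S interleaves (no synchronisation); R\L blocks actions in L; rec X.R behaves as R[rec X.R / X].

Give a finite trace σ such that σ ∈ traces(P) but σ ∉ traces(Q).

da

P's transition system — 3 states:
  m0 = rec X. d.(a.0)\{c,d} + c.X → =c=> m0, =d=> m1
  m1 = (a.0)\{c,d} → =a=> m2
  m2 = 0\{c,d} → stopped
Q's transition system — 2 states:
  n0 = rec X. d.0\{c,d} + c.X → =c=> n0, =d=> n1
  n1 = 0\{c,d} → stopped
Trace ⟨da⟩ through P, begin at {m0}:
  [1] d ⇒ {m1}
  [2] a ⇒ {m2}
  P completes σ.
Trace ⟨da⟩ through Q, begin at {n0}:
  [1] d ⇒ {n1}
  [2] a ⇒ ∅  — Q cannot continue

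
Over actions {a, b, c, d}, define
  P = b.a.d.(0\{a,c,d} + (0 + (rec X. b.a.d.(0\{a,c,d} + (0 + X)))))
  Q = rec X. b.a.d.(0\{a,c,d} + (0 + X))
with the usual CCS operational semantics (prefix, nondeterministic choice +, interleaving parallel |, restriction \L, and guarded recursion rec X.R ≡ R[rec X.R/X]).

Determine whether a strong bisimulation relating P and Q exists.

LTS(P): 4 reachable states
  m0 = b.a.d.(0\{a,c,d} + (0 + (rec X. b.a.d.(0\{a,c,d} + (0 + X))))) → --b--▸ m1
  m1 = a.d.(0\{a,c,d} + (0 + (rec X. b.a.d.(0\{a,c,d} + (0 + X))))) → --a--▸ m2
  m2 = d.(0\{a,c,d} + (0 + (rec X. b.a.d.(0\{a,c,d} + (0 + X))))) → --d--▸ m3
  m3 = 0\{a,c,d} + (0 + (rec X. b.a.d.(0\{a,c,d} + (0 + X)))) → --b--▸ m1
LTS(Q): 4 reachable states
  n0 = rec X. b.a.d.(0\{a,c,d} + (0 + X)) → --b--▸ n1
  n1 = a.d.(0\{a,c,d} + (0 + (rec X. b.a.d.(0\{a,c,d} + (0 + X))))) → --a--▸ n2
  n2 = d.(0\{a,c,d} + (0 + (rec X. b.a.d.(0\{a,c,d} + (0 + X))))) → --d--▸ n3
  n3 = 0\{a,c,d} + (0 + (rec X. b.a.d.(0\{a,c,d} + (0 + X)))) → --b--▸ n1
Bisimilarity quotient blocks:
  B0 = {m0, m3, n0, n3}
  B1 = {m1, n1}
  B2 = {m2, n2}
m0 ∈ B0, n0 ∈ B0 → same block

P ~ Q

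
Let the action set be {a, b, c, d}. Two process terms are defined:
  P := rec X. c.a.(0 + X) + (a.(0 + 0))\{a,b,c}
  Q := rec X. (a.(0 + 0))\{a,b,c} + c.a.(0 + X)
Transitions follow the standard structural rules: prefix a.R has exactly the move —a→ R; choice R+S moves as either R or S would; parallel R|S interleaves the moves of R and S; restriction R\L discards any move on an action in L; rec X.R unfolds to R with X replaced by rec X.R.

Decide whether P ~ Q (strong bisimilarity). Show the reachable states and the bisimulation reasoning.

LTS(P): 3 reachable states
  p0 = rec X. c.a.(0 + X) + (a.(0 + 0))\{a,b,c} ⊢ -c-> p1
  p1 = a.(0 + (rec X. c.a.(0 + X) + (a.(0 + 0))\{a,b,c})) ⊢ -a-> p2
  p2 = 0 + (rec X. c.a.(0 + X) + (a.(0 + 0))\{a,b,c}) ⊢ -c-> p1
LTS(Q): 3 reachable states
  q0 = rec X. (a.(0 + 0))\{a,b,c} + c.a.(0 + X) ⊢ -c-> q1
  q1 = a.(0 + (rec X. (a.(0 + 0))\{a,b,c} + c.a.(0 + X))) ⊢ -a-> q2
  q2 = 0 + (rec X. (a.(0 + 0))\{a,b,c} + c.a.(0 + X)) ⊢ -c-> q1
Coarsest stable partition (strong bisimilarity classes):
  B0 = {p0, p2, q0, q2}
  B1 = {p1, q1}
p0 ∈ B0, q0 ∈ B0 → same block

bisimilar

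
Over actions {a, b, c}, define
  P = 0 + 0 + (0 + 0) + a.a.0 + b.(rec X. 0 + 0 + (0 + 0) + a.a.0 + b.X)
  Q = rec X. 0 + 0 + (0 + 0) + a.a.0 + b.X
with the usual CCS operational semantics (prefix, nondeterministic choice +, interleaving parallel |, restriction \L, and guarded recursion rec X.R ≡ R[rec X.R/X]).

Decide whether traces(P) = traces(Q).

LTS(P): 4 reachable states
  p0 = 0 + 0 + (0 + 0) + a.a.0 + b.(rec X. 0 + 0 + (0 + 0) + a.a.0 + b.X) | —a→ p1, —b→ p2
  p1 = a.0 | —a→ p3
  p2 = rec X. 0 + 0 + (0 + 0) + a.a.0 + b.X | —a→ p1, —b→ p2
  p3 = 0 | ·
LTS(Q): 3 reachable states
  q0 = rec X. 0 + 0 + (0 + 0) + a.a.0 + b.X | —a→ q1, —b→ q0
  q1 = a.0 | —a→ q2
  q2 = 0 | ·
Bisimilarity quotient blocks:
  B0 = {p0, p2, q0}
  B1 = {p1, q1}
  B2 = {p3, q2}
p0 ∈ B0, q0 ∈ B0 → same block
Bisimilar ⇒ trace-equivalent.

YES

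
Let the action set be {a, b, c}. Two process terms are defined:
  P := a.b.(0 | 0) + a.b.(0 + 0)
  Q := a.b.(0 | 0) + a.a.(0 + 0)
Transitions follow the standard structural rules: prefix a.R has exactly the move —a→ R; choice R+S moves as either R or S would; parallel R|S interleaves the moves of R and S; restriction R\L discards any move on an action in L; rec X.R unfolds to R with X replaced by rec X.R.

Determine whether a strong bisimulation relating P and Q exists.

NO

P's transition system — 5 states:
  p0 = a.b.(0 | 0) + a.b.(0 + 0) ⊢ --a--▸ p1, --a--▸ p2
  p1 = b.(0 + 0) ⊢ --b--▸ p3
  p2 = b.(0 | 0) ⊢ --b--▸ p4
  p3 = 0 + 0 ⊢ ∅
  p4 = 0 | 0 ⊢ ∅
Q's transition system — 5 states:
  q0 = a.b.(0 | 0) + a.a.(0 + 0) ⊢ --a--▸ q1, --a--▸ q2
  q1 = a.(0 + 0) ⊢ --a--▸ q3
  q2 = b.(0 | 0) ⊢ --b--▸ q4
  q3 = 0 + 0 ⊢ ∅
  q4 = 0 | 0 ⊢ ∅
Partition-refinement fixed point:
  B0 = {p0}
  B1 = {p1, p2, q2}
  B2 = {p3, p4, q3, q4}
  B3 = {q0}
  B4 = {q1}
p0 ∈ B0, q0 ∈ B3 → different blocks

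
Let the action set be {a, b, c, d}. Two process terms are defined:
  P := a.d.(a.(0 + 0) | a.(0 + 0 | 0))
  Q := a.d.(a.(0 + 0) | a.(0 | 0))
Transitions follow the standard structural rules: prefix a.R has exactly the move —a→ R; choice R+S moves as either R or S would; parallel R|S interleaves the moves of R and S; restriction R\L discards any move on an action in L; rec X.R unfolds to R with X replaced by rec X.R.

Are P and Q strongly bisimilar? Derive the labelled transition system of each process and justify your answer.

bisimilar

LTS(P): 6 reachable states
  m0 = a.d.(a.(0 + 0) | a.(0 + 0 | 0)) :: ··a··> m1
  m1 = d.(a.(0 + 0) | a.(0 + 0 | 0)) :: ··d··> m2
  m2 = a.(0 + 0) | a.(0 + 0 | 0) :: ··a··> m3, ··a··> m4
  m3 = (0 + 0) | a.(0 + 0 | 0) :: ··a··> m5
  m4 = a.(0 + 0) | (0 + 0 | 0) :: ··a··> m5
  m5 = (0 + 0) | (0 + 0 | 0) :: ·
LTS(Q): 6 reachable states
  n0 = a.d.(a.(0 + 0) | a.(0 | 0)) :: ··a··> n1
  n1 = d.(a.(0 + 0) | a.(0 | 0)) :: ··d··> n2
  n2 = a.(0 + 0) | a.(0 | 0) :: ··a··> n3, ··a··> n4
  n3 = (0 + 0) | a.(0 | 0) :: ··a··> n5
  n4 = a.(0 + 0) | (0 | 0) :: ··a··> n5
  n5 = (0 + 0) | (0 | 0) :: ·
Bisimilarity quotient blocks:
  B0 = {m0, n0}
  B1 = {m1, n1}
  B2 = {m2, n2}
  B3 = {m3, m4, n3, n4}
  B4 = {m5, n5}
m0 ∈ B0, n0 ∈ B0 → same block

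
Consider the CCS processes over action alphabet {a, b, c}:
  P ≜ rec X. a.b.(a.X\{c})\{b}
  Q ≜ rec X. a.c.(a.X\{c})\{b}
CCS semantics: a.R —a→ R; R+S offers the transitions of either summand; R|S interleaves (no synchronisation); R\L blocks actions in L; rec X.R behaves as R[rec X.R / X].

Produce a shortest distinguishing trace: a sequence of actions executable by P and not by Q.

P's transition system — 5 states:
  s0 = rec X. a.b.(a.X\{c})\{b} | --a--▸ s1
  s1 = b.(a.(rec X. a.b.(a.X\{c})\{b})\{c})\{b} | --b--▸ s2
  s2 = (a.(rec X. a.b.(a.X\{c})\{b})\{c})\{b} | --a--▸ s3
  s3 = (rec X. a.b.(a.X\{c})\{b})\{c}\{b} | --a--▸ s4
  s4 = (b.(a.(rec X. a.b.(a.X\{c})\{b})\{c})\{b})\{c}\{b} | deadlocked
Q's transition system — 5 states:
  t0 = rec X. a.c.(a.X\{c})\{b} | --a--▸ t1
  t1 = c.(a.(rec X. a.c.(a.X\{c})\{b})\{c})\{b} | --c--▸ t2
  t2 = (a.(rec X. a.c.(a.X\{c})\{b})\{c})\{b} | --a--▸ t3
  t3 = (rec X. a.c.(a.X\{c})\{b})\{c}\{b} | --a--▸ t4
  t4 = (c.(a.(rec X. a.c.(a.X\{c})\{b})\{c})\{b})\{c}\{b} | deadlocked
Trace ⟨ab⟩ through P, begin at {s0}:
  after a @ step 1: {s1}
  after b @ step 2: {s2}
  — P admits the full trace.
Trace ⟨ab⟩ through Q, begin at {t0}:
  after a @ step 1: {t1}
  after b @ step 2: no successor for Q

ab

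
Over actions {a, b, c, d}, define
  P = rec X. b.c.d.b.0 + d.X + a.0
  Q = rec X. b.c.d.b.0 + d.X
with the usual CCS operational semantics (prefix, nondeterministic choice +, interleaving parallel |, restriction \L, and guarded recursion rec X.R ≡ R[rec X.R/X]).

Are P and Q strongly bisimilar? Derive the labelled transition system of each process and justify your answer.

P ≁ Q

P's transition system — 5 states:
  p0 = rec X. b.c.d.b.0 + d.X + a.0 → =a=> p1, =b=> p2, =d=> p0
  p1 = 0 → ∅
  p2 = c.d.b.0 → =c=> p3
  p3 = d.b.0 → =d=> p4
  p4 = b.0 → =b=> p1
Q's transition system — 5 states:
  q0 = rec X. b.c.d.b.0 + d.X → =b=> q1, =d=> q0
  q1 = c.d.b.0 → =c=> q2
  q2 = d.b.0 → =d=> q3
  q3 = b.0 → =b=> q4
  q4 = 0 → ∅
Coarsest stable partition (strong bisimilarity classes):
  B0 = {p0}
  B1 = {p1, q4}
  B2 = {p2, q1}
  B3 = {p3, q2}
  B4 = {p4, q3}
  B5 = {q0}
p0 ∈ B0, q0 ∈ B5 → different blocks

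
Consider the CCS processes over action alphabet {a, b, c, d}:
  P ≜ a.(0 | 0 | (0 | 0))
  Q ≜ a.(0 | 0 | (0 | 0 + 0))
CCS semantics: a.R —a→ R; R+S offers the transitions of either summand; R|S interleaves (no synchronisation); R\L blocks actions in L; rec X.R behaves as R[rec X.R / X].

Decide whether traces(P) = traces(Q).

LTS(P): 2 reachable states
  u0 = a.(0 | 0 | (0 | 0)) | =a=> u1
  u1 = 0 | 0 | (0 | 0) | (no moves)
LTS(Q): 2 reachable states
  v0 = a.(0 | 0 | (0 | 0 + 0)) | =a=> v1
  v1 = 0 | 0 | (0 | 0 + 0) | (no moves)
Partition-refinement fixed point:
  B0 = {u0, v0}
  B1 = {u1, v1}
u0 ∈ B0, v0 ∈ B0 → same block
Bisimilar ⇒ trace-equivalent.

traces(P) = traces(Q)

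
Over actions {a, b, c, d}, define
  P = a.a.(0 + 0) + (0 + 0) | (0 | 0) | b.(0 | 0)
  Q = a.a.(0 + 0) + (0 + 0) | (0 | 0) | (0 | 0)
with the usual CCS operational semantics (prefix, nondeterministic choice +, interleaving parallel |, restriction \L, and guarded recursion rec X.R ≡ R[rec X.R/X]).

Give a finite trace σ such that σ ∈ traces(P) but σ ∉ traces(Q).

b

P's transition system — 4 states:
  p0 = a.a.(0 + 0) + (0 + 0) | (0 | 0) | b.(0 | 0) :: -a-> p1, -b-> p2
  p1 = a.(0 + 0) :: -a-> p3
  p2 = (0 + 0) | (0 | 0) | (0 | 0) :: deadlocked
  p3 = 0 + 0 :: deadlocked
Q's transition system — 3 states:
  q0 = a.a.(0 + 0) + (0 + 0) | (0 | 0) | (0 | 0) :: -a-> q1
  q1 = a.(0 + 0) :: -a-> q2
  q2 = 0 + 0 :: deadlocked
Run σ = ⟨b⟩ on P: start {p0}
  after b @ step 1: {p2}
  P completes σ.
Run σ = ⟨b⟩ on Q: start {q0}
  after b @ step 1: no successor for Q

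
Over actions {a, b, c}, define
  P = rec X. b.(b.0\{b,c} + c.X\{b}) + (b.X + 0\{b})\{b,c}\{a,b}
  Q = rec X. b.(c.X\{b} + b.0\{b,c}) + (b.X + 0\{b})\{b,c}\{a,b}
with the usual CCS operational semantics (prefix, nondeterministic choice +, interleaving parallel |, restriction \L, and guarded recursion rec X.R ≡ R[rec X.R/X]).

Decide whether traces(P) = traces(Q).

trace-equivalent

LTS(P): 4 reachable states
  p0 = rec X. b.(b.0\{b,c} + c.X\{b}) + (b.X + 0\{b})\{b,c}\{a,b} has moves -b-> p1
  p1 = b.0\{b,c} + c.(rec X. b.(b.0\{b,c} + c.X\{b}) + (b.X + 0\{b})\{b,c}\{a,b})\{b} has moves -b-> p2, -c-> p3
  p2 = 0\{b,c} has moves ∅
  p3 = (rec X. b.(b.0\{b,c} + c.X\{b}) + (b.X + 0\{b})\{b,c}\{a,b})\{b} has moves ∅
LTS(Q): 4 reachable states
  q0 = rec X. b.(c.X\{b} + b.0\{b,c}) + (b.X + 0\{b})\{b,c}\{a,b} has moves -b-> q1
  q1 = c.(rec X. b.(c.X\{b} + b.0\{b,c}) + (b.X + 0\{b})\{b,c}\{a,b})\{b} + b.0\{b,c} has moves -b-> q2, -c-> q3
  q2 = 0\{b,c} has moves ∅
  q3 = (rec X. b.(c.X\{b} + b.0\{b,c}) + (b.X + 0\{b})\{b,c}\{a,b})\{b} has moves ∅
Partition-refinement fixed point:
  B0 = {p0, q0}
  B1 = {p1, q1}
  B2 = {p2, p3, q2, q3}
p0 ∈ B0, q0 ∈ B0 → same block
Bisimilar ⇒ trace-equivalent.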